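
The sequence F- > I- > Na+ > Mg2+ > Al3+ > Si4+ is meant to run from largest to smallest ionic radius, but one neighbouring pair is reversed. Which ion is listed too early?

Check each adjacent pair. F- and I- are reversed: same group and charge — period 2 sits above period 5, so F- is smaller. No other neighbouring pair contradicts the periodic trends, so F- is the ion listed too early.

F-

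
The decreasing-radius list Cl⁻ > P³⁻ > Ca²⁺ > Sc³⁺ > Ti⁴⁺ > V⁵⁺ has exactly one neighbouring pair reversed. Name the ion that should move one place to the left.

P³⁻

Compare adjacent ions: Cl⁻ and P³⁻ share 18 electrons; the higher nuclear charge on Cl (Z=17) contracts it more, so Cl⁻ < P³⁻ — yet in this decreasing list Cl⁻ sits before P³⁻. Nothing else is reversed, so P³⁻ should move one place to the left.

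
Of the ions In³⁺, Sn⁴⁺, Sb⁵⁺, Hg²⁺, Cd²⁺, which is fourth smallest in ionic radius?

Cd²⁺

Tabulating Z and e⁻: Sb⁵⁺ (Z=51, 46 e⁻), Sn⁴⁺ (Z=50, 46 e⁻), In³⁺ (Z=49, 46 e⁻), Cd²⁺ (Z=48, 46 e⁻), Hg²⁺ (Z=80, 78 e⁻). Sb⁵⁺ < Sn⁴⁺ (both 46 e⁻, Z=51>50); Sn⁴⁺ < In³⁺ (isoelectronic, higher Z=50 is smaller); In³⁺ < Cd²⁺ (isoelectronic, higher Z=49 is smaller); Cd²⁺ < Hg²⁺ (same group, period 5 vs 6).
Full ascending order: Sb⁵⁺ < Sn⁴⁺ < In³⁺ < Cd²⁺ < Hg²⁺. Counting from the smallest, position 4 is Cd²⁺.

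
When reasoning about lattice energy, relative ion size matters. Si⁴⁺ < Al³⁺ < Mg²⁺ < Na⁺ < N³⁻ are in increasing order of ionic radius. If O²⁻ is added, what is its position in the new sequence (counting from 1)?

All of these have 10 electrons (isoelectronic). With the same electron cloud, the ion with the most protons pulls it in tightest. Nuclear charges: Si⁴⁺ (Z=14), Al³⁺ (Z=13), Mg²⁺ (Z=12), Na⁺ (Z=11), O²⁻ (Z=8), N³⁻ (Z=7). Highest Z is smallest.
Putting O²⁻ in gives Si⁴⁺ < Al³⁺ < Mg²⁺ < Na⁺ < O²⁻ < N³⁻; it lands at slot 5.

5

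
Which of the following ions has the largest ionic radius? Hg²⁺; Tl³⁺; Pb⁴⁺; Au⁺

All of these have 78 electrons (isoelectronic). With the same electron cloud, the ion with the most protons pulls it in tightest. Nuclear charges: Pb⁴⁺ (Z=82), Tl³⁺ (Z=81), Hg²⁺ (Z=80), Au⁺ (Z=79). Highest Z is smallest.

Au⁺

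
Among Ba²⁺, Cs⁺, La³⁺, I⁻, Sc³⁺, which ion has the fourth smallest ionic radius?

Cs⁺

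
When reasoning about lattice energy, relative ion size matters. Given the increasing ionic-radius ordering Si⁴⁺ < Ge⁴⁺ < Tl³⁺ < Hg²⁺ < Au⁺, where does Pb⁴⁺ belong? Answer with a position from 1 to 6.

First list Z and electron count for each: Si⁴⁺: 10 e⁻, Z=14, Ge⁴⁺: 28 e⁻, Z=32, Pb⁴⁺: 78 e⁻, Z=82, Tl³⁺: 78 e⁻, Z=81, Hg²⁺: 78 e⁻, Z=80, Au⁺: 78 e⁻, Z=79. Si⁴⁺ < Ge⁴⁺ (same group, period 3 vs 4); Ge⁴⁺ < Pb⁴⁺ (same group, 2 shells fewer); Pb⁴⁺ < Tl³⁺ (isoelectronic, higher Z=82 is smaller); Tl³⁺ < Hg²⁺ (isoelectronic, higher Z=81 is smaller); Hg²⁺ < Au⁺ (isoelectronic, higher Z=80 is smaller).
Putting Pb⁴⁺ in gives Si⁴⁺ < Ge⁴⁺ < Pb⁴⁺ < Tl³⁺ < Hg²⁺ < Au⁺; it lands at slot 3.

3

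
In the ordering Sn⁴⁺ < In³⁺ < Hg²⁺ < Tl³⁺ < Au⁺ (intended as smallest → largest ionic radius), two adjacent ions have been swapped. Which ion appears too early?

Scanning neighbour by neighbour, only Hg²⁺/Tl³⁺ violates a trend: both have 78 electrons but Z(Tl)=81 > Z(Hg)=80, so Tl³⁺ should be the smaller of the two. That makes Hg²⁺ the one sitting a position early relative to where it belongs.

Hg²⁺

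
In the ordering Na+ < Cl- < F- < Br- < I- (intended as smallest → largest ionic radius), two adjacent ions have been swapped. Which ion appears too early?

Cl-

Scanning neighbour by neighbour, only Cl-/F- violates a trend: same group and charge — period 2 sits above period 3, so F- is smaller. That makes Cl- the one sitting a position early relative to where it belongs.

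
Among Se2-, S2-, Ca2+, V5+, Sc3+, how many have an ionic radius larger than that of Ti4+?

Electron counts and nuclear charges: V5+ (Z=23, 18 e⁻), Ti4+ (Z=22, 18 e⁻), Sc3+ (Z=21, 18 e⁻), Ca2+ (Z=20, 18 e⁻), S2- (Z=16, 18 e⁻), Se2- (Z=34, 36 e⁻). V5+ < Ti4+ (isoelectronic, higher Z=23 is smaller); Ti4+ < Sc3+ (both 18 e⁻, Z=22>21); Sc3+ < Ca2+ (isoelectronic, higher Z=21 is smaller); Ca2+ < S2- (both 18 e⁻, Z=20>16); S2- < Se2- (same group, 1 shell fewer).
Placing each against Ti4+: smaller — V5+; larger — Sc3+, Ca2+, S2-, Se2-. That's 4.

4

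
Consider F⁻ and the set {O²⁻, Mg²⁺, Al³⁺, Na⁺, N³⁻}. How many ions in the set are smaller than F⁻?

Isoelectronic series (10 e⁻ each). Size is set by nuclear charge: more protons means a smaller ion. Al³⁺ (Z=13), Mg²⁺ (Z=12), Na⁺ (Z=11), F⁻ (Z=9), O²⁻ (Z=8), N³⁻ (Z=7).
Placing each against F⁻: smaller — Al³⁺, Mg²⁺, Na⁺; larger — O²⁻, N³⁻. So 3 are smaller.

3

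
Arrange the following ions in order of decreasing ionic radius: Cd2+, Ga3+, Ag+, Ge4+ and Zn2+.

First list Z and electron count for each: Ge4+ (Z=32, 28 e⁻), Ga3+ (Z=31, 28 e⁻), Zn2+ (Z=30, 28 e⁻), Cd2+ (Z=48, 46 e⁻), Ag+ (Z=47, 46 e⁻). Ge4+ < Ga3+ (both 28 e⁻, Z=32>31); Ga3+ < Zn2+ (isoelectronic, higher Z=31 is smaller); Zn2+ < Cd2+ (same group, 1 shell fewer); Cd2+ < Ag+ (both 46 e⁻, Z=48>47).

Ag+ > Cd2+ > Zn2+ > Ga3+ > Ge4+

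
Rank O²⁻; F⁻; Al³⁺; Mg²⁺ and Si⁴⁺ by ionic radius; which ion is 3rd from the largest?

These species are isoelectronic with 10 electrons. The only difference is the number of protons: Si⁴⁺ (Z=14), Al³⁺ (Z=13), Mg²⁺ (Z=12), F⁻ (Z=9), O²⁻ (Z=8). The strongest nuclear pull (Si⁴⁺) gives the smallest ion.
Full ascending order: Si⁴⁺ < Al³⁺ < Mg²⁺ < F⁻ < O²⁻. Counting from the largest, position 3 is Mg²⁺.

Mg²⁺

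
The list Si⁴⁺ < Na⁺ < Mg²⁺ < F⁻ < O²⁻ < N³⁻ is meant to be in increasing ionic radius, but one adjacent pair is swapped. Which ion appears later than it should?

Compare adjacent ions: both have 10 electrons but Z(Mg)=12 > Z(Na)=11, so Mg²⁺ should be the smaller of the two — yet in this increasing list Na⁺ sits before Mg²⁺. Nothing else is reversed, so Mg²⁺ should move one place to the left.

Mg²⁺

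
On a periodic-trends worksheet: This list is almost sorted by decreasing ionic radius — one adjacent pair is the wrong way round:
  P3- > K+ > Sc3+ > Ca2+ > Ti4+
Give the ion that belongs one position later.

Sc3+

Scanning neighbour by neighbour, only Sc3+/Ca2+ violates a trend: both have 18 electrons but Z(Sc)=21 > Z(Ca)=20, so Sc3+ should be the smaller of the two. That makes Sc3+ the one sitting a position early relative to where it belongs.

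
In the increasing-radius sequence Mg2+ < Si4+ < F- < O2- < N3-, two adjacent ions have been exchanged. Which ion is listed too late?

Check each adjacent pair. Mg2+ and Si4+ are reversed: Si4+ and Mg2+ share 10 electrons; the higher nuclear charge on Si (Z=14) contracts it more, so Si4+ < Mg2+. No other neighbouring pair contradicts the periodic trends, so Si4+ is the ion listed too late.

Si4+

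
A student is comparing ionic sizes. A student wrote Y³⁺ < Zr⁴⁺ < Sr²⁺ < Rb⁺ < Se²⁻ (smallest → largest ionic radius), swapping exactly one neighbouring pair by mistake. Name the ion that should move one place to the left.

Compare adjacent ions: both have 36 electrons but Z(Zr)=40 > Z(Y)=39, so Zr⁴⁺ should be the smaller of the two — yet in this increasing list Y³⁺ sits before Zr⁴⁺. Nothing else is reversed, so Zr⁴⁺ should move one place to the left.

Zr⁴⁺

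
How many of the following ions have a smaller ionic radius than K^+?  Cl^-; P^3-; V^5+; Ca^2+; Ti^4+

3

These species are isoelectronic with 18 electrons. The only difference is the number of protons: V^5+ (Z=23), Ti^4+ (Z=22), Ca^2+ (Z=20), K^+ (Z=19), Cl^- (Z=17), P^3- (Z=15). The strongest nuclear pull (V^5+) gives the smallest ion.
Relative to K^+, the ions that are smaller are V^5+, Ti^4+, Ca^2+. That's 3.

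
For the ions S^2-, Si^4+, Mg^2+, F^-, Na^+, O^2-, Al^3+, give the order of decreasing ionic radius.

S^2- > O^2- > F^- > Na^+ > Mg^2+ > Al^3+ > Si^4+

Tabulating Z and e⁻: Si^4+ has 10 e⁻ (Z=14), Al^3+ has 10 e⁻ (Z=13), Mg^2+ has 10 e⁻ (Z=12), Na^+ has 10 e⁻ (Z=11), F^- has 10 e⁻ (Z=9), O^2- has 10 e⁻ (Z=8), S^2- has 18 e⁻ (Z=16). Si^4+ < Al^3+ (isoelectronic, higher Z=14 is smaller); Al^3+ < Mg^2+ (both 10 e⁻, Z=13>12); Mg^2+ < Na^+ (isoelectronic, higher Z=12 is smaller); Na^+ < F^- (isoelectronic, higher Z=11 is smaller); F^- < O^2- (isoelectronic, higher Z=9 is smaller); O^2- < S^2- (same group, period 2 vs 3).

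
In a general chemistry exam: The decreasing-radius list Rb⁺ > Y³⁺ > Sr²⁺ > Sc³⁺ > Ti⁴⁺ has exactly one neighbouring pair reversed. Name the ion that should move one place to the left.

The pair Y³⁺, Sr²⁺ is the wrong way round — they are isoelectronic (36 e⁻) and Y has more protons than Sr (39 vs 38), making Y³⁺ smaller. All other adjacent pairs agree with periodic trends, so Sr²⁺ is the misplaced ion.

Sr²⁺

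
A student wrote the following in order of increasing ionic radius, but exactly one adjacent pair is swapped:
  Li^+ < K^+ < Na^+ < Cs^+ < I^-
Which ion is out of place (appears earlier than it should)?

K^+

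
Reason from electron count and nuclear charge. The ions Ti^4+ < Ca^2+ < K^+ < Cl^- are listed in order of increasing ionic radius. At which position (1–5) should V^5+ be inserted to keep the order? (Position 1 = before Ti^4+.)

These species are isoelectronic with 18 electrons. The only difference is the number of protons: V^5+ (Z=23), Ti^4+ (Z=22), Ca^2+ (Z=20), K^+ (Z=19), Cl^- (Z=17). The strongest nuclear pull (V^5+) gives the smallest ion.
With V^5+ included the full order is V^5+ < Ti^4+ < Ca^2+ < K^+ < Cl^-, so it takes position 1.

1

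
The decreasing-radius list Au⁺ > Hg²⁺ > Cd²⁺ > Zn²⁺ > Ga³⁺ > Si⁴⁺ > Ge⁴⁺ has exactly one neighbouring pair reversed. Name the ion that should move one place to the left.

Ge⁴⁺

The pair Si⁴⁺, Ge⁴⁺ is the wrong way round — same group and charge — period 3 sits above period 4, so Si⁴⁺ is smaller. All other adjacent pairs agree with periodic trends, so Ge⁴⁺ is the misplaced ion.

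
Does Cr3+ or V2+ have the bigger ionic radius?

V2+

Isoelectronic series (21 e⁻ each). Size is set by nuclear charge: more protons means a smaller ion. Cr3+ (Z=24), V2+ (Z=23).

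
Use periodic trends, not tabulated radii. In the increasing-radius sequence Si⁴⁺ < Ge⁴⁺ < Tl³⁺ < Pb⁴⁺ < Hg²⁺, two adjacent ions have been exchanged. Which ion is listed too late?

Pb⁴⁺

The pair Tl³⁺, Pb⁴⁺ is the wrong way round — both have 78 electrons but Z(Pb)=82 > Z(Tl)=81, so Pb⁴⁺ should be the smaller of the two. All other adjacent pairs agree with periodic trends, so Pb⁴⁺ is the misplaced ion.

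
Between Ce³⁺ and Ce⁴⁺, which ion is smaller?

These are all Ce ions. Removing more electrons (higher positive charge) pulls the remaining electrons in closer, so Ce⁴⁺ is smallest and Ce³⁺ is largest.

Ce⁴⁺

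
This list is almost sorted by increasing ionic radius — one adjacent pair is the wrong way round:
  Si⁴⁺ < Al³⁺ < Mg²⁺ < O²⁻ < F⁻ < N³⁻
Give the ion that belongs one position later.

O²⁻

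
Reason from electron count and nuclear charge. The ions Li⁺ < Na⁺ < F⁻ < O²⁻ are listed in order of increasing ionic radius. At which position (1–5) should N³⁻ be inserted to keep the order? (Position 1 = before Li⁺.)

5

Li⁺: 2 e⁻, Z=3, Na⁺: 10 e⁻, Z=11, F⁻: 10 e⁻, Z=9, O²⁻: 10 e⁻, Z=8, N³⁻: 10 e⁻, Z=7. Li⁺ < Na⁺ (same group, period 2 vs 3); Na⁺ < F⁻ (isoelectronic, higher Z=11 is smaller); F⁻ < O²⁻ (isoelectronic, higher Z=9 is smaller); O²⁻ < N³⁻ (both 10 e⁻, Z=8>7).
Merged order: Li⁺ < Na⁺ < F⁻ < O²⁻ < N³⁻ — N³⁻ is number 5.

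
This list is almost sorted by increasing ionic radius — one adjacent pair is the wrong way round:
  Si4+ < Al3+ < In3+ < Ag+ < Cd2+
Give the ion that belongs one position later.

Ag+

Scanning neighbour by neighbour, only Ag+/Cd2+ violates a trend: they are isoelectronic (46 e⁻) and Cd has more protons than Ag (48 vs 47), making Cd2+ smaller. That makes Ag+ the one sitting a position early relative to where it belongs.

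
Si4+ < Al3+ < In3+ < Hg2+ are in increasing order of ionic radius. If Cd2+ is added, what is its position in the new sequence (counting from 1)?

4

Si4+: 10 e⁻, Z=14, Al3+: 10 e⁻, Z=13, In3+: 46 e⁻, Z=49, Cd2+: 46 e⁻, Z=48, Hg2+: 78 e⁻, Z=80. Si4+ < Al3+ (both 10 e⁻, Z=14>13); Al3+ < In3+ (same group, 2 shells fewer); In3+ < Cd2+ (both 46 e⁻, Z=49>48); Cd2+ < Hg2+ (same group, period 5 vs 6).
With Cd2+ included the full order is Si4+ < Al3+ < In3+ < Cd2+ < Hg2+, so it takes position 4.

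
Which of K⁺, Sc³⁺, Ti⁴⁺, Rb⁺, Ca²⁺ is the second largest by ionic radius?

K⁺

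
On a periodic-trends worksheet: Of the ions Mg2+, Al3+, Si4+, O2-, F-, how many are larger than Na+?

2

These species are isoelectronic with 10 electrons. The only difference is the number of protons: Si4+ (Z=14), Al3+ (Z=13), Mg2+ (Z=12), Na+ (Z=11), F- (Z=9), O2- (Z=8). The strongest nuclear pull (Si4+) gives the smallest ion.
Relative to Na+, the ions that are larger are F-, O2-. So 2 are larger.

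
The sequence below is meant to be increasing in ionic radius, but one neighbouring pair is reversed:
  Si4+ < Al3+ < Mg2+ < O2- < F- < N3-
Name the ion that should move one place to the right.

Compare adjacent ions: F- and O2- share 10 electrons; the higher nuclear charge on F (Z=9) contracts it more, so F- < O2- — yet in this increasing list O2- sits before F-. Nothing else is reversed, so O2- should move one place to the right.

O2-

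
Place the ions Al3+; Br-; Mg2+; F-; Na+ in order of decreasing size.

Work out protons and electrons: Al3+: 10 e⁻, Z=13, Mg2+: 10 e⁻, Z=12, Na+: 10 e⁻, Z=11, F-: 10 e⁻, Z=9, Br-: 36 e⁻, Z=35. Al3+ < Mg2+ (isoelectronic, higher Z=13 is smaller); Mg2+ < Na+ (both 10 e⁻, Z=12>11); Na+ < F- (isoelectronic, higher Z=11 is smaller); F- < Br- (same group, 2 shells fewer).

Br- > F- > Na+ > Mg2+ > Al3+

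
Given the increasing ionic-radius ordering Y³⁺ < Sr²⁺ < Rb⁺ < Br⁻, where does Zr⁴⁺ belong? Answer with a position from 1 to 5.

1

Each ion has 36 electrons. The ranking follows nuclear charge in reverse — greater Z gives a smaller radius. Zr⁴⁺ (Z=40), Y³⁺ (Z=39), Sr²⁺ (Z=38), Rb⁺ (Z=37), Br⁻ (Z=35).
Putting Zr⁴⁺ in gives Zr⁴⁺ < Y³⁺ < Sr²⁺ < Rb⁺ < Br⁻; it lands at slot 1.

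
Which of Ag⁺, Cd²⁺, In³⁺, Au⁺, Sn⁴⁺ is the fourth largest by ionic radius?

In³⁺

Work out protons and electrons: Sn⁴⁺: 46 e⁻, Z=50, In³⁺: 46 e⁻, Z=49, Cd²⁺: 46 e⁻, Z=48, Ag⁺: 46 e⁻, Z=47, Au⁺: 78 e⁻, Z=79. Sn⁴⁺ < In³⁺ (isoelectronic, higher Z=50 is smaller); In³⁺ < Cd²⁺ (isoelectronic, higher Z=49 is smaller); Cd²⁺ < Ag⁺ (isoelectronic, higher Z=48 is smaller); Ag⁺ < Au⁺ (same group, 1 shell fewer).
That gives Sn⁴⁺ < In³⁺ < Cd²⁺ < Ag⁺ < Au⁺. From the largest end, number 4 is In³⁺.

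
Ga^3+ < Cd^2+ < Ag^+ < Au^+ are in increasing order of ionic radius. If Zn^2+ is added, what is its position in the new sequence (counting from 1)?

2

Electron counts and nuclear charges: Ga^3+ has 28 e⁻ (Z=31), Zn^2+ has 28 e⁻ (Z=30), Cd^2+ has 46 e⁻ (Z=48), Ag^+ has 46 e⁻ (Z=47), Au^+ has 78 e⁻ (Z=79). Ga^3+ < Zn^2+ (isoelectronic, higher Z=31 is smaller); Zn^2+ < Cd^2+ (same group, 1 shell fewer); Cd^2+ < Ag^+ (isoelectronic, higher Z=48 is smaller); Ag^+ < Au^+ (same group, 1 shell fewer).
Merged order: Ga^3+ < Zn^2+ < Cd^2+ < Ag^+ < Au^+ — Zn^2+ is number 2.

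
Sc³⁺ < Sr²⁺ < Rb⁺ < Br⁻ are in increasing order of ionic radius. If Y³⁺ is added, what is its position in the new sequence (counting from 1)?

2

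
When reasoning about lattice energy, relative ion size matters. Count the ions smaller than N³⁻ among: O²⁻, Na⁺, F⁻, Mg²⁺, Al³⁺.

5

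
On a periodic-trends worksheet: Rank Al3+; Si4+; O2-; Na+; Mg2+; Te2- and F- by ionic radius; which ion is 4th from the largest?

First list Z and electron count for each: Si4+ has 10 e⁻ (Z=14), Al3+ has 10 e⁻ (Z=13), Mg2+ has 10 e⁻ (Z=12), Na+ has 10 e⁻ (Z=11), F- has 10 e⁻ (Z=9), O2- has 10 e⁻ (Z=8), Te2- has 54 e⁻ (Z=52). Si4+ < Al3+ (isoelectronic, higher Z=14 is smaller); Al3+ < Mg2+ (both 10 e⁻, Z=13>12); Mg2+ < Na+ (isoelectronic, higher Z=12 is smaller); Na+ < F- (isoelectronic, higher Z=11 is smaller); F- < O2- (both 10 e⁻, Z=9>8); O2- < Te2- (same group, 3 shells fewer).
So the order is Si4+ < Al3+ < Mg2+ < Na+ < F- < O2- < Te2-; the 4th-largest ion is Na+.

Na+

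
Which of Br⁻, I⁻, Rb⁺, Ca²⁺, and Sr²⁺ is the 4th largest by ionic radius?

Sr²⁺

Work out protons and electrons: Ca²⁺ has 18 e⁻ (Z=20), Sr²⁺ has 36 e⁻ (Z=38), Rb⁺ has 36 e⁻ (Z=37), Br⁻ has 36 e⁻ (Z=35), I⁻ has 54 e⁻ (Z=53). Ca²⁺ < Sr²⁺ (same group, 1 shell fewer); Sr²⁺ < Rb⁺ (isoelectronic, higher Z=38 is smaller); Rb⁺ < Br⁻ (isoelectronic, higher Z=37 is smaller); Br⁻ < I⁻ (same group, 1 shell fewer).
That gives Ca²⁺ < Sr²⁺ < Rb⁺ < Br⁻ < I⁻. From the largest end, number 4 is Sr²⁺.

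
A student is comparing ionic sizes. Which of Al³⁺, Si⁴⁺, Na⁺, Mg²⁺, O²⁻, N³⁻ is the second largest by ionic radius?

Isoelectronic series (10 e⁻ each). Size is set by nuclear charge: more protons means a smaller ion. Si⁴⁺ (Z=14), Al³⁺ (Z=13), Mg²⁺ (Z=12), Na⁺ (Z=11), O²⁻ (Z=8), N³⁻ (Z=7).
Full ascending order: Si⁴⁺ < Al³⁺ < Mg²⁺ < Na⁺ < O²⁻ < N³⁻. Counting from the largest, position 2 is O²⁻.

O²⁻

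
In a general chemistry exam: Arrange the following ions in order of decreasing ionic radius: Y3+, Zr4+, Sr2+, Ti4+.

Sr2+ > Y3+ > Zr4+ > Ti4+

Ti4+ (Z=22, 18 e⁻), Zr4+ (Z=40, 36 e⁻), Y3+ (Z=39, 36 e⁻), Sr2+ (Z=38, 36 e⁻). Ti4+ < Zr4+ (same group, period 4 vs 5); Zr4+ < Y3+ (isoelectronic, higher Z=40 is smaller); Y3+ < Sr2+ (isoelectronic, higher Z=39 is smaller).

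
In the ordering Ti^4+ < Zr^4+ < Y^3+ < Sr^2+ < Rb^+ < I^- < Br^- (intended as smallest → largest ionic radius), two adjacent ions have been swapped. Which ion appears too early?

I^-

Check each adjacent pair. I^- and Br^- are reversed: same group and charge — period 4 sits above period 5, so Br^- is smaller. No other neighbouring pair contradicts the periodic trends, so I^- is the ion listed too early.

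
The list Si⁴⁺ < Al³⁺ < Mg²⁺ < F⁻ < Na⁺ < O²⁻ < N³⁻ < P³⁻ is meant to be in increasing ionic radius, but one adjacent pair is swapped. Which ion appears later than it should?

Scanning neighbour by neighbour, only F⁻/Na⁺ violates a trend: Na⁺ and F⁻ share 10 electrons; the higher nuclear charge on Na (Z=11) contracts it more, so Na⁺ < F⁻. That makes Na⁺ the one sitting a position late relative to where it belongs.

Na⁺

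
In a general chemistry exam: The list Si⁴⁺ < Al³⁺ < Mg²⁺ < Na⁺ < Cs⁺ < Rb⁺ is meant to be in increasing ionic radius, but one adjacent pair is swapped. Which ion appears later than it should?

Scanning neighbour by neighbour, only Cs⁺/Rb⁺ violates a trend: Rb⁺ and Cs⁺ are in one column with the same charge; the lighter period-5 ion has one fewer shell and is smaller. That makes Rb⁺ the one sitting a position late relative to where it belongs.

Rb⁺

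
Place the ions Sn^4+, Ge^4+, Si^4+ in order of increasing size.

Si^4+ < Ge^4+ < Sn^4+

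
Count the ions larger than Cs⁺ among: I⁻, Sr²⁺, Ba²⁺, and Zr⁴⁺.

1

Tabulating Z and e⁻: Zr⁴⁺: 36 e⁻, Z=40, Sr²⁺: 36 e⁻, Z=38, Ba²⁺: 54 e⁻, Z=56, Cs⁺: 54 e⁻, Z=55, I⁻: 54 e⁻, Z=53. Zr⁴⁺ < Sr²⁺ (both 36 e⁻, Z=40>38); Sr²⁺ < Ba²⁺ (same group, 1 shell fewer); Ba²⁺ < Cs⁺ (isoelectronic, higher Z=56 is smaller); Cs⁺ < I⁻ (both 54 e⁻, Z=55>53).
Ordering all of them (including Cs⁺) by radius gives Zr⁴⁺ < Sr²⁺ < Ba²⁺ < Cs⁺ < I⁻. Count: 1.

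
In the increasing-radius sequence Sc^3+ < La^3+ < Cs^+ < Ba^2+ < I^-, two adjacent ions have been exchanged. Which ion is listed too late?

Ba^2+

The pair Cs^+, Ba^2+ is the wrong way round — they are isoelectronic (54 e⁻) and Ba has more protons than Cs (56 vs 55), making Ba^2+ smaller. All other adjacent pairs agree with periodic trends, so Ba^2+ is the misplaced ion.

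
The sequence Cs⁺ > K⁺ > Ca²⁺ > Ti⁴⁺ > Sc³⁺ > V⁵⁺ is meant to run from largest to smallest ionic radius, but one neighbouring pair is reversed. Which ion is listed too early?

Ti⁴⁺

Scanning neighbour by neighbour, only Ti⁴⁺/Sc³⁺ violates a trend: Ti⁴⁺ and Sc³⁺ share 18 electrons; the higher nuclear charge on Ti (Z=22) contracts it more, so Ti⁴⁺ < Sc³⁺. That makes Ti⁴⁺ the one sitting a position early relative to where it belongs.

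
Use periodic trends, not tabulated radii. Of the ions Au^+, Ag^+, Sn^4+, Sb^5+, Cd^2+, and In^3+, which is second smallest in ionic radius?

Sn^4+

First list Z and electron count for each: Sb^5+ has 46 e⁻ (Z=51), Sn^4+ has 46 e⁻ (Z=50), In^3+ has 46 e⁻ (Z=49), Cd^2+ has 46 e⁻ (Z=48), Ag^+ has 46 e⁻ (Z=47), Au^+ has 78 e⁻ (Z=79). Sb^5+ < Sn^4+ (isoelectronic, higher Z=51 is smaller); Sn^4+ < In^3+ (both 46 e⁻, Z=50>49); In^3+ < Cd^2+ (both 46 e⁻, Z=49>48); Cd^2+ < Ag^+ (isoelectronic, higher Z=48 is smaller); Ag^+ < Au^+ (same group, period 5 vs 6).
Ordering: Sb^5+ < Sn^4+ < In^3+ < Cd^2+ < Ag^+ < Au^+. The second smallest is Sn^4+.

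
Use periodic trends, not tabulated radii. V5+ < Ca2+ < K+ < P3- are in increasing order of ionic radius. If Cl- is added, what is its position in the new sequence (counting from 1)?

4

Isoelectronic series (18 e⁻ each). Size is set by nuclear charge: more protons means a smaller ion. V5+ (Z=23), Ca2+ (Z=20), K+ (Z=19), Cl- (Z=17), P3- (Z=15).
Putting Cl- in gives V5+ < Ca2+ < K+ < Cl- < P3-; it lands at slot 4.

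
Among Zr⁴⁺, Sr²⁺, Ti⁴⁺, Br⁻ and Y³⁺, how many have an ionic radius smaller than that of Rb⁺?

4

Ti⁴⁺ (Z=22, 18 e⁻), Zr⁴⁺ (Z=40, 36 e⁻), Y³⁺ (Z=39, 36 e⁻), Sr²⁺ (Z=38, 36 e⁻), Rb⁺ (Z=37, 36 e⁻), Br⁻ (Z=35, 36 e⁻). Ti⁴⁺ < Zr⁴⁺ (same group, 1 shell fewer); Zr⁴⁺ < Y³⁺ (both 36 e⁻, Z=40>39); Y³⁺ < Sr²⁺ (isoelectronic, higher Z=39 is smaller); Sr²⁺ < Rb⁺ (both 36 e⁻, Z=38>37); Rb⁺ < Br⁻ (isoelectronic, higher Z=37 is smaller).
Relative to Rb⁺, the ions that are smaller are Ti⁴⁺, Zr⁴⁺, Y³⁺, Sr²⁺. That's 4.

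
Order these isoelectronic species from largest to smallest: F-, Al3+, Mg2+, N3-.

N3- > F- > Mg2+ > Al3+

Isoelectronic series (10 e⁻ each). Size is set by nuclear charge: more protons means a smaller ion. Al3+ (Z=13), Mg2+ (Z=12), F- (Z=9), N3- (Z=7).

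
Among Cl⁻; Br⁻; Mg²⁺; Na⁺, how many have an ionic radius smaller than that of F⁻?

Mg²⁺ has 10 e⁻ (Z=12), Na⁺ has 10 e⁻ (Z=11), F⁻ has 10 e⁻ (Z=9), Cl⁻ has 18 e⁻ (Z=17), Br⁻ has 36 e⁻ (Z=35). Mg²⁺ < Na⁺ (isoelectronic, higher Z=12 is smaller); Na⁺ < F⁻ (both 10 e⁻, Z=11>9); F⁻ < Cl⁻ (same group, 1 shell fewer); Cl⁻ < Br⁻ (same group, 1 shell fewer).
Overall: Mg²⁺ < Na⁺ < F⁻ < Cl⁻ < Br⁻. F⁻ has 2 below it and 2 above. Count: 2.

2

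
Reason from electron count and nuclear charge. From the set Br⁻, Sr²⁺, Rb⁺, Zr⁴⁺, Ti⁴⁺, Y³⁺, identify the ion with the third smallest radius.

Electron counts and nuclear charges: Ti⁴⁺ has 18 e⁻ (Z=22), Zr⁴⁺ has 36 e⁻ (Z=40), Y³⁺ has 36 e⁻ (Z=39), Sr²⁺ has 36 e⁻ (Z=38), Rb⁺ has 36 e⁻ (Z=37), Br⁻ has 36 e⁻ (Z=35). Ti⁴⁺ < Zr⁴⁺ (same group, 1 shell fewer); Zr⁴⁺ < Y³⁺ (isoelectronic, higher Z=40 is smaller); Y³⁺ < Sr²⁺ (isoelectronic, higher Z=39 is smaller); Sr²⁺ < Rb⁺ (isoelectronic, higher Z=38 is smaller); Rb⁺ < Br⁻ (isoelectronic, higher Z=37 is smaller).
That gives Ti⁴⁺ < Zr⁴⁺ < Y³⁺ < Sr²⁺ < Rb⁺ < Br⁻. From the smallest end, number 3 is Y³⁺.

Y³⁺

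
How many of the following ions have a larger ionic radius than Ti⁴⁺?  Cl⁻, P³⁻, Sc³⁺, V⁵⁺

3

These species are isoelectronic with 18 electrons. The only difference is the number of protons: V⁵⁺ (Z=23), Ti⁴⁺ (Z=22), Sc³⁺ (Z=21), Cl⁻ (Z=17), P³⁻ (Z=15). The strongest nuclear pull (V⁵⁺) gives the smallest ion.
Overall: V⁵⁺ < Ti⁴⁺ < Sc³⁺ < Cl⁻ < P³⁻. Ti⁴⁺ has 1 below it and 3 above. Count: 3.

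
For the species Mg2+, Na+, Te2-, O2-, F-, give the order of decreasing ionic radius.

Te2- > O2- > F- > Na+ > Mg2+

Electron counts and nuclear charges: Mg2+ has 10 e⁻ (Z=12), Na+ has 10 e⁻ (Z=11), F- has 10 e⁻ (Z=9), O2- has 10 e⁻ (Z=8), Te2- has 54 e⁻ (Z=52). Mg2+ < Na+ (isoelectronic, higher Z=12 is smaller); Na+ < F- (both 10 e⁻, Z=11>9); F- < O2- (both 10 e⁻, Z=9>8); O2- < Te2- (same group, period 2 vs 5).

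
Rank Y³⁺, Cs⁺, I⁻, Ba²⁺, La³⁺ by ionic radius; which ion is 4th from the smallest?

Cs⁺

Electron counts and nuclear charges: Y³⁺ (Z=39, 36 e⁻), La³⁺ (Z=57, 54 e⁻), Ba²⁺ (Z=56, 54 e⁻), Cs⁺ (Z=55, 54 e⁻), I⁻ (Z=53, 54 e⁻). Y³⁺ < La³⁺ (same group, 1 shell fewer); La³⁺ < Ba²⁺ (isoelectronic, higher Z=57 is smaller); Ba²⁺ < Cs⁺ (both 54 e⁻, Z=56>55); Cs⁺ < I⁻ (both 54 e⁻, Z=55>53).
Ordering: Y³⁺ < La³⁺ < Ba²⁺ < Cs⁺ < I⁻. The 4th smallest is Cs⁺.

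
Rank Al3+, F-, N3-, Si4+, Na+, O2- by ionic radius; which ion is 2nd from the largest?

All of these have 10 electrons (isoelectronic). With the same electron cloud, the ion with the most protons pulls it in tightest. Nuclear charges: Si4+ (Z=14), Al3+ (Z=13), Na+ (Z=11), F- (Z=9), O2- (Z=8), N3- (Z=7). Highest Z is smallest.
That gives Si4+ < Al3+ < Na+ < F- < O2- < N3-. From the largest end, number 2 is O2-.

O2-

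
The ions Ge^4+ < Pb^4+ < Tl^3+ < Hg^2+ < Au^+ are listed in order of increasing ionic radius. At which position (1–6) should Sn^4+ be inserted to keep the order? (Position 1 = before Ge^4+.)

Tabulating Z and e⁻: Ge^4+ (Z=32, 28 e⁻), Sn^4+ (Z=50, 46 e⁻), Pb^4+ (Z=82, 78 e⁻), Tl^3+ (Z=81, 78 e⁻), Hg^2+ (Z=80, 78 e⁻), Au^+ (Z=79, 78 e⁻). Ge^4+ < Sn^4+ (same group, 1 shell fewer); Sn^4+ < Pb^4+ (same group, period 5 vs 6); Pb^4+ < Tl^3+ (both 78 e⁻, Z=82>81); Tl^3+ < Hg^2+ (isoelectronic, higher Z=81 is smaller); Hg^2+ < Au^+ (both 78 e⁻, Z=80>79).
Merged order: Ge^4+ < Sn^4+ < Pb^4+ < Tl^3+ < Hg^2+ < Au^+ — Sn^4+ is number 2.

2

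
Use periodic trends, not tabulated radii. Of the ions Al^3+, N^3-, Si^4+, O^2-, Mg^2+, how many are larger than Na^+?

2

All of these have 10 electrons (isoelectronic). With the same electron cloud, the ion with the most protons pulls it in tightest. Nuclear charges: Si^4+ (Z=14), Al^3+ (Z=13), Mg^2+ (Z=12), Na^+ (Z=11), O^2- (Z=8), N^3- (Z=7). Highest Z is smallest.
Ordering all of them (including Na^+) by radius gives Si^4+ < Al^3+ < Mg^2+ < Na^+ < O^2- < N^3-. So 2 are larger.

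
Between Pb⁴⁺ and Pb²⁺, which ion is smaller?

Pb⁴⁺

These are all Pb ions. Removing more electrons (higher positive charge) pulls the remaining electrons in closer, so Pb⁴⁺ is smallest and Pb²⁺ is largest.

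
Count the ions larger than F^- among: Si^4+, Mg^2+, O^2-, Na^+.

1

Each ion has 10 electrons. The ranking follows nuclear charge in reverse — greater Z gives a smaller radius. Si^4+ (Z=14), Mg^2+ (Z=12), Na^+ (Z=11), F^- (Z=9), O^2- (Z=8).
Placing each against F^-: smaller — Si^4+, Mg^2+, Na^+; larger — O^2-. That's 1.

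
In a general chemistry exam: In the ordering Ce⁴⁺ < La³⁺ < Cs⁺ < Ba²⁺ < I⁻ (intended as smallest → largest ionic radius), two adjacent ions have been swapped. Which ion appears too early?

Compare adjacent ions: both have 54 electrons but Z(Ba)=56 > Z(Cs)=55, so Ba²⁺ should be the smaller of the two — yet in this increasing list Cs⁺ sits before Ba²⁺. Nothing else is reversed, so Cs⁺ should move one place to the right.

Cs⁺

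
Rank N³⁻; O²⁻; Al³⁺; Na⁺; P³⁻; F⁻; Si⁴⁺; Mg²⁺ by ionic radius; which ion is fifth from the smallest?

F⁻

Electron counts and nuclear charges: Si⁴⁺: 10 e⁻, Z=14, Al³⁺: 10 e⁻, Z=13, Mg²⁺: 10 e⁻, Z=12, Na⁺: 10 e⁻, Z=11, F⁻: 10 e⁻, Z=9, O²⁻: 10 e⁻, Z=8, N³⁻: 10 e⁻, Z=7, P³⁻: 18 e⁻, Z=15. Si⁴⁺ < Al³⁺ (isoelectronic, higher Z=14 is smaller); Al³⁺ < Mg²⁺ (isoelectronic, higher Z=13 is smaller); Mg²⁺ < Na⁺ (isoelectronic, higher Z=12 is smaller); Na⁺ < F⁻ (isoelectronic, higher Z=11 is smaller); F⁻ < O²⁻ (both 10 e⁻, Z=9>8); O²⁻ < N³⁻ (both 10 e⁻, Z=8>7); N³⁻ < P³⁻ (same group, period 2 vs 3).
Ordering: Si⁴⁺ < Al³⁺ < Mg²⁺ < Na⁺ < F⁻ < O²⁻ < N³⁻ < P³⁻. The fifth smallest is F⁻.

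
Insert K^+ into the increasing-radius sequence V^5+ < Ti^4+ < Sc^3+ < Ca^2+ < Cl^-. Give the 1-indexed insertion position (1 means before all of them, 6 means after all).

Each ion has 18 electrons. The ranking follows nuclear charge in reverse — greater Z gives a smaller radius. V^5+ (Z=23), Ti^4+ (Z=22), Sc^3+ (Z=21), Ca^2+ (Z=20), K^+ (Z=19), Cl^- (Z=17).
Merged order: V^5+ < Ti^4+ < Sc^3+ < Ca^2+ < K^+ < Cl^- — K^+ is number 5.

5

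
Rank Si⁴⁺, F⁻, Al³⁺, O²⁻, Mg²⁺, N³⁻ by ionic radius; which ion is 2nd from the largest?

Isoelectronic series (10 e⁻ each). Size is set by nuclear charge: more protons means a smaller ion. Si⁴⁺ (Z=14), Al³⁺ (Z=13), Mg²⁺ (Z=12), F⁻ (Z=9), O²⁻ (Z=8), N³⁻ (Z=7).
That gives Si⁴⁺ < Al³⁺ < Mg²⁺ < F⁻ < O²⁻ < N³⁻. From the largest end, number 2 is O²⁻.

O²⁻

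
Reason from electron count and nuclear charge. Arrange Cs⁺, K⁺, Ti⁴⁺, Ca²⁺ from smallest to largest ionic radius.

Electron counts and nuclear charges: Ti⁴⁺: 18 e⁻, Z=22, Ca²⁺: 18 e⁻, Z=20, K⁺: 18 e⁻, Z=19, Cs⁺: 54 e⁻, Z=55. Ti⁴⁺ < Ca²⁺ (both 18 e⁻, Z=22>20); Ca²⁺ < K⁺ (both 18 e⁻, Z=20>19); K⁺ < Cs⁺ (same group, 2 shells fewer).

Ti⁴⁺ < Ca²⁺ < K⁺ < Cs⁺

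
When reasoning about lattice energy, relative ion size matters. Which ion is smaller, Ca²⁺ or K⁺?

Ca²⁺

All of these have 18 electrons (isoelectronic). With the same electron cloud, the ion with the most protons pulls it in tightest. Nuclear charges: Ca²⁺ (Z=20), K⁺ (Z=19). Highest Z is smallest.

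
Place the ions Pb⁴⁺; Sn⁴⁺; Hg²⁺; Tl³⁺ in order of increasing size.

Sn⁴⁺ < Pb⁴⁺ < Tl³⁺ < Hg²⁺

Tabulating Z and e⁻: Sn⁴⁺: 46 e⁻, Z=50, Pb⁴⁺: 78 e⁻, Z=82, Tl³⁺: 78 e⁻, Z=81, Hg²⁺: 78 e⁻, Z=80. Sn⁴⁺ < Pb⁴⁺ (same group, 1 shell fewer); Pb⁴⁺ < Tl³⁺ (isoelectronic, higher Z=82 is smaller); Tl³⁺ < Hg²⁺ (both 78 e⁻, Z=81>80).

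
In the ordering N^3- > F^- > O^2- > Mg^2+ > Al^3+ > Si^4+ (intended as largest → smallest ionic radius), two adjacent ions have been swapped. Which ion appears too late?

O^2-

Compare adjacent ions: both have 10 electrons but Z(F)=9 > Z(O)=8, so F^- should be the smaller of the two — yet in this decreasing list F^- sits before O^2-. Nothing else is reversed, so O^2- should move one place to the left.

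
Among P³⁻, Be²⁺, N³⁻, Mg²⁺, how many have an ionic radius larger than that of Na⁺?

2

Electron counts and nuclear charges: Be²⁺ (Z=4, 2 e⁻), Mg²⁺ (Z=12, 10 e⁻), Na⁺ (Z=11, 10 e⁻), N³⁻ (Z=7, 10 e⁻), P³⁻ (Z=15, 18 e⁻). Be²⁺ < Mg²⁺ (same group, period 2 vs 3); Mg²⁺ < Na⁺ (both 10 e⁻, Z=12>11); Na⁺ < N³⁻ (isoelectronic, higher Z=11 is smaller); N³⁻ < P³⁻ (same group, 1 shell fewer).
Ordering all of them (including Na⁺) by radius gives Be²⁺ < Mg²⁺ < Na⁺ < N³⁻ < P³⁻. So 2 are larger.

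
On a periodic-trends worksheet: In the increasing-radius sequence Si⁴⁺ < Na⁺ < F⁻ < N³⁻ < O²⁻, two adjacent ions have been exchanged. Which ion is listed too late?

Check each adjacent pair. N³⁻ and O²⁻ are reversed: they are isoelectronic (10 e⁻) and O has more protons than N (8 vs 7), making O²⁻ smaller. No other neighbouring pair contradicts the periodic trends, so O²⁻ is the ion listed too late.

O²⁻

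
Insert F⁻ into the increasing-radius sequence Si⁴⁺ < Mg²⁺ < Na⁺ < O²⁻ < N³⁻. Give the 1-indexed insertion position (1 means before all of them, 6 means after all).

4

All of these have 10 electrons (isoelectronic). With the same electron cloud, the ion with the most protons pulls it in tightest. Nuclear charges: Si⁴⁺ (Z=14), Mg²⁺ (Z=12), Na⁺ (Z=11), F⁻ (Z=9), O²⁻ (Z=8), N³⁻ (Z=7). Highest Z is smallest.
Merged order: Si⁴⁺ < Mg²⁺ < Na⁺ < F⁻ < O²⁻ < N³⁻ — F⁻ is number 4.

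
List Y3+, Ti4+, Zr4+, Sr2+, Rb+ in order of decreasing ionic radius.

Ti4+: 18 e⁻, Z=22, Zr4+: 36 e⁻, Z=40, Y3+: 36 e⁻, Z=39, Sr2+: 36 e⁻, Z=38, Rb+: 36 e⁻, Z=37. Ti4+ < Zr4+ (same group, period 4 vs 5); Zr4+ < Y3+ (isoelectronic, higher Z=40 is smaller); Y3+ < Sr2+ (isoelectronic, higher Z=39 is smaller); Sr2+ < Rb+ (both 36 e⁻, Z=38>37).

Rb+ > Sr2+ > Y3+ > Zr4+ > Ti4+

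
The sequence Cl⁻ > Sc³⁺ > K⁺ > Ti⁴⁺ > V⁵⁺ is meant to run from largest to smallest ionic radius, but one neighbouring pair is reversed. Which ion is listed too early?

Sc³⁺

Compare adjacent ions: they are isoelectronic (18 e⁻) and Sc has more protons than K (21 vs 19), making Sc³⁺ smaller — yet in this decreasing list Sc³⁺ sits before K⁺. Nothing else is reversed, so Sc³⁺ should move one place to the right.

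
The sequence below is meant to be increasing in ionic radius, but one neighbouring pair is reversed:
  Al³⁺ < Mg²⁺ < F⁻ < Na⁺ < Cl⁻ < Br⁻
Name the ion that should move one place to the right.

F⁻

The pair F⁻, Na⁺ is the wrong way round — they are isoelectronic (10 e⁻) and Na has more protons than F (11 vs 9), making Na⁺ smaller. All other adjacent pairs agree with periodic trends, so F⁻ is the misplaced ion.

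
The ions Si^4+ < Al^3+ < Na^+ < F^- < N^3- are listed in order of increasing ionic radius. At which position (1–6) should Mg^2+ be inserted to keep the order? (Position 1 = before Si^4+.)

3

All of these have 10 electrons (isoelectronic). With the same electron cloud, the ion with the most protons pulls it in tightest. Nuclear charges: Si^4+ (Z=14), Al^3+ (Z=13), Mg^2+ (Z=12), Na^+ (Z=11), F^- (Z=9), N^3- (Z=7). Highest Z is smallest.
Putting Mg^2+ in gives Si^4+ < Al^3+ < Mg^2+ < Na^+ < F^- < N^3-; it lands at slot 3.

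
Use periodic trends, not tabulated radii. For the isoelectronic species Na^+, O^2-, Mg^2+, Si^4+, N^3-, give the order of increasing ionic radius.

Si^4+ < Mg^2+ < Na^+ < O^2- < N^3-

Isoelectronic series (10 e⁻ each). Size is set by nuclear charge: more protons means a smaller ion. Si^4+ (Z=14), Mg^2+ (Z=12), Na^+ (Z=11), O^2- (Z=8), N^3- (Z=7).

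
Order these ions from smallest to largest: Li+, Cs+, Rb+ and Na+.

Li+ < Na+ < Rb+ < Cs+

These ions sit in one column with identical charge. Each step down the periodic table adds a principal shell, increasing the radius.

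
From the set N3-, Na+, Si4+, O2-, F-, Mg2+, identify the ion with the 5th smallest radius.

O2-

All of these have 10 electrons (isoelectronic). With the same electron cloud, the ion with the most protons pulls it in tightest. Nuclear charges: Si4+ (Z=14), Mg2+ (Z=12), Na+ (Z=11), F- (Z=9), O2- (Z=8), N3- (Z=7). Highest Z is smallest.
That gives Si4+ < Mg2+ < Na+ < F- < O2- < N3-. From the smallest end, number 5 is O2-.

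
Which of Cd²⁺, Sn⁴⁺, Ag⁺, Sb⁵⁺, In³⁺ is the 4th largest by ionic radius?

Sn⁴⁺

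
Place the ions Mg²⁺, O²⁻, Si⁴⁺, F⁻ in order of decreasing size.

These species are isoelectronic with 10 electrons. The only difference is the number of protons: Si⁴⁺ (Z=14), Mg²⁺ (Z=12), F⁻ (Z=9), O²⁻ (Z=8). The strongest nuclear pull (Si⁴⁺) gives the smallest ion.

O²⁻ > F⁻ > Mg²⁺ > Si⁴⁺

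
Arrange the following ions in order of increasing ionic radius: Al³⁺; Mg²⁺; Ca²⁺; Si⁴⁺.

First list Z and electron count for each: Si⁴⁺ has 10 e⁻ (Z=14), Al³⁺ has 10 e⁻ (Z=13), Mg²⁺ has 10 e⁻ (Z=12), Ca²⁺ has 18 e⁻ (Z=20). Si⁴⁺ < Al³⁺ (isoelectronic, higher Z=14 is smaller); Al³⁺ < Mg²⁺ (isoelectronic, higher Z=13 is smaller); Mg²⁺ < Ca²⁺ (same group, 1 shell fewer).

Si⁴⁺ < Al³⁺ < Mg²⁺ < Ca²⁺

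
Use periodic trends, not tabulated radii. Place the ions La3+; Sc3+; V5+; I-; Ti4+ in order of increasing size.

Work out protons and electrons: V5+ (Z=23, 18 e⁻), Ti4+ (Z=22, 18 e⁻), Sc3+ (Z=21, 18 e⁻), La3+ (Z=57, 54 e⁻), I- (Z=53, 54 e⁻). V5+ < Ti4+ (both 18 e⁻, Z=23>22); Ti4+ < Sc3+ (both 18 e⁻, Z=22>21); Sc3+ < La3+ (same group, 2 shells fewer); La3+ < I- (both 54 e⁻, Z=57>53).

V5+ < Ti4+ < Sc3+ < La3+ < I-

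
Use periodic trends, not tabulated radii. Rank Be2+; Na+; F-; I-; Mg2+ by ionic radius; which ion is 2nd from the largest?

Work out protons and electrons: Be2+ has 2 e⁻ (Z=4), Mg2+ has 10 e⁻ (Z=12), Na+ has 10 e⁻ (Z=11), F- has 10 e⁻ (Z=9), I- has 54 e⁻ (Z=53). Be2+ < Mg2+ (same group, 1 shell fewer); Mg2+ < Na+ (isoelectronic, higher Z=12 is smaller); Na+ < F- (both 10 e⁻, Z=11>9); F- < I- (same group, 3 shells fewer).
Ordering: Be2+ < Mg2+ < Na+ < F- < I-. The 2nd largest is F-.

F-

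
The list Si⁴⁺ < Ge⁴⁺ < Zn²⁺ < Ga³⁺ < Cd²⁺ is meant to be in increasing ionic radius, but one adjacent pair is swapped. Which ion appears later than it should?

Compare adjacent ions: Ga³⁺ and Zn²⁺ share 28 electrons; the higher nuclear charge on Ga (Z=31) contracts it more, so Ga³⁺ < Zn²⁺ — yet in this increasing list Zn²⁺ sits before Ga³⁺. Nothing else is reversed, so Ga³⁺ should move one place to the left.

Ga³⁺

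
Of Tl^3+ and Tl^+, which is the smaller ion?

For a single element, ionic radius drops as positive charge rises — Tl^3+ < Tl^+.

Tl^3+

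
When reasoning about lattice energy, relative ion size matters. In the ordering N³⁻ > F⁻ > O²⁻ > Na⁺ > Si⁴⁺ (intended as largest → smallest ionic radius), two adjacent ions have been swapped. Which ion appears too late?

O²⁻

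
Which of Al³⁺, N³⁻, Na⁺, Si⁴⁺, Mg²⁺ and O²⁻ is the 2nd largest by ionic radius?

These species are isoelectronic with 10 electrons. The only difference is the number of protons: Si⁴⁺ (Z=14), Al³⁺ (Z=13), Mg²⁺ (Z=12), Na⁺ (Z=11), O²⁻ (Z=8), N³⁻ (Z=7). The strongest nuclear pull (Si⁴⁺) gives the smallest ion.
So the order is Si⁴⁺ < Al³⁺ < Mg²⁺ < Na⁺ < O²⁻ < N³⁻; the 2nd-largest ion is O²⁻.

O²⁻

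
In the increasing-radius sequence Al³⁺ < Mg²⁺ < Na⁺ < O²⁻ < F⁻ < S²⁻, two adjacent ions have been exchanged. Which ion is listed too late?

Check each adjacent pair. O²⁻ and F⁻ are reversed: they are isoelectronic (10 e⁻) and F has more protons than O (9 vs 8), making F⁻ smaller. No other neighbouring pair contradicts the periodic trends, so F⁻ is the ion listed too late.

F⁻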